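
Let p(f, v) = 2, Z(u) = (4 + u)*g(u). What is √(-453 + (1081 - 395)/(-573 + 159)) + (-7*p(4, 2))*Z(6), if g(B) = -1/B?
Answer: 70/3 + I*√2164622/69 ≈ 23.333 + 21.323*I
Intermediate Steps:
Z(u) = -(4 + u)/u (Z(u) = (4 + u)*(-1/u) = -(4 + u)/u)
√(-453 + (1081 - 395)/(-573 + 159)) + (-7*p(4, 2))*Z(6) = √(-453 + (1081 - 395)/(-573 + 159)) + (-7*2)*((-4 - 1*6)/6) = √(-453 + 686/(-414)) - 7*(-4 - 6)/3 = √(-453 + 686*(-1/414)) - 7*(-10)/3 = √(-453 - 343/207) - 14*(-5/3) = √(-94114/207) + 70/3 = I*√2164622/69 + 70/3 = 70/3 + I*√2164622/69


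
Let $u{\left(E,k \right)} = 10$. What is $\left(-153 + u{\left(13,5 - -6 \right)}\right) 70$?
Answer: $-10010$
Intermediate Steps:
$\left(-153 + u{\left(13,5 - -6 \right)}\right) 70 = \left(-153 + 10\right) 70 = \left(-143\right) 70 = -10010$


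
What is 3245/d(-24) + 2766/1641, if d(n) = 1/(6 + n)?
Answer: -31949348/547 ≈ -58408.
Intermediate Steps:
3245/d(-24) + 2766/1641 = 3245/(1/(6 - 24)) + 2766/1641 = 3245/(1/(-18)) + 2766*(1/1641) = 3245/(-1/18) + 922/547 = 3245*(-18) + 922/547 = -58410 + 922/547 = -31949348/547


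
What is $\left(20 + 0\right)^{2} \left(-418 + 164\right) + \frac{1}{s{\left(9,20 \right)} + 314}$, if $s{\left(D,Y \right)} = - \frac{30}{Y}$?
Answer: $- \frac{63499998}{625} \approx -1.016 \cdot 10^{5}$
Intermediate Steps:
$\left(20 + 0\right)^{2} \left(-418 + 164\right) + \frac{1}{s{\left(9,20 \right)} + 314} = \left(20 + 0\right)^{2} \left(-418 + 164\right) + \frac{1}{- \frac{30}{20} + 314} = 20^{2} \left(-254\right) + \frac{1}{\left(-30\right) \frac{1}{20} + 314} = 400 \left(-254\right) + \frac{1}{- \frac{3}{2} + 314} = -101600 + \frac{1}{\frac{625}{2}} = -101600 + \frac{2}{625} = - \frac{63499998}{625}$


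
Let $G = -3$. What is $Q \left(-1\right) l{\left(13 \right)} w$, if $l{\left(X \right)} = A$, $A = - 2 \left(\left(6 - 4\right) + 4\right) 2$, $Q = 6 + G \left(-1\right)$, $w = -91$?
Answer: $-19656$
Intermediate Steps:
$Q = 9$ ($Q = 6 - -3 = 6 + 3 = 9$)
$A = -24$ ($A = - 2 \left(2 + 4\right) 2 = \left(-2\right) 6 \cdot 2 = \left(-12\right) 2 = -24$)
$l{\left(X \right)} = -24$
$Q \left(-1\right) l{\left(13 \right)} w = 9 \left(-1\right) \left(-24\right) \left(-91\right) = \left(-9\right) \left(-24\right) \left(-91\right) = 216 \left(-91\right) = -19656$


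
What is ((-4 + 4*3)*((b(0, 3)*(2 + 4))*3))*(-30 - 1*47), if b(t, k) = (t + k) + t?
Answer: -33264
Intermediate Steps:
b(t, k) = k + 2*t (b(t, k) = (k + t) + t = k + 2*t)
((-4 + 4*3)*((b(0, 3)*(2 + 4))*3))*(-30 - 1*47) = ((-4 + 4*3)*(((3 + 2*0)*(2 + 4))*3))*(-30 - 1*47) = ((-4 + 12)*(((3 + 0)*6)*3))*(-30 - 47) = (8*((3*6)*3))*(-77) = (8*(18*3))*(-77) = (8*54)*(-77) = 432*(-77) = -33264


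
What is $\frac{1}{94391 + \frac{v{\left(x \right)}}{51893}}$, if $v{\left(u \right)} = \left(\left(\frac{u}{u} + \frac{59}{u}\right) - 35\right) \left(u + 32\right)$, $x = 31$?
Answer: $\frac{1608683}{151845134368} \approx 1.0594 \cdot 10^{-5}$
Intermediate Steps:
$v{\left(u \right)} = \left(-34 + \frac{59}{u}\right) \left(32 + u\right)$ ($v{\left(u \right)} = \left(\left(1 + \frac{59}{u}\right) - 35\right) \left(32 + u\right) = \left(-34 + \frac{59}{u}\right) \left(32 + u\right)$)
$\frac{1}{94391 + \frac{v{\left(x \right)}}{51893}} = \frac{1}{94391 + \frac{-1029 - 1054 + \frac{1888}{31}}{51893}} = \frac{1}{94391 + \left(-1029 - 1054 + 1888 \cdot \frac{1}{31}\right) \frac{1}{51893}} = \frac{1}{94391 + \left(-1029 - 1054 + \frac{1888}{31}\right) \frac{1}{51893}} = \frac{1}{94391 - \frac{62685}{1608683}} = \frac{1}{\frac{151845134368}{1608683}} = \frac{1608683}{151845134368}$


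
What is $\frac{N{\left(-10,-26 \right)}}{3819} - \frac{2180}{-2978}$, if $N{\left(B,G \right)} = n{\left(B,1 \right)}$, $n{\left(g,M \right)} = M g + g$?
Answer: $\frac{4132930}{5686491} \approx 0.7268$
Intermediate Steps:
$n{\left(g,M \right)} = g + M g$
$N{\left(B,G \right)} = 2 B$ ($N{\left(B,G \right)} = B \left(1 + 1\right) = B 2 = 2 B$)
$\frac{N{\left(-10,-26 \right)}}{3819} - \frac{2180}{-2978} = \frac{2 \left(-10\right)}{3819} - \frac{2180}{-2978} = \left(-20\right) \frac{1}{3819} - - \frac{1090}{1489} = - \frac{20}{3819} + \frac{1090}{1489} = \frac{4132930}{5686491}$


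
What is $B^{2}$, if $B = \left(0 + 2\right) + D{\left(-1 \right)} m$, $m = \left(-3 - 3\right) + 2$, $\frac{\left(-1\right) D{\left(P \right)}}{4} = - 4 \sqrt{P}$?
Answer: $-4092 - 256 i \approx -4092.0 - 256.0 i$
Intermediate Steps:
$D{\left(P \right)} = 16 \sqrt{P}$ ($D{\left(P \right)} = - 4 \left(- 4 \sqrt{P}\right) = 16 \sqrt{P}$)
$m = -4$ ($m = -6 + 2 = -4$)
$B = 2 - 64 i$ ($B = \left(0 + 2\right) + 16 \sqrt{-1} \left(-4\right) = 2 + 16 i \left(-4\right) = 2 - 64 i \approx 2.0 - 64.0 i$)
$B^{2} = \left(2 - 64 i\right)^{2}$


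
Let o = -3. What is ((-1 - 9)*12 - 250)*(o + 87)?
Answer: -31080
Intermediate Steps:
((-1 - 9)*12 - 250)*(o + 87) = ((-1 - 9)*12 - 250)*(-3 + 87) = (-10*12 - 250)*84 = (-120 - 250)*84 = -370*84 = -31080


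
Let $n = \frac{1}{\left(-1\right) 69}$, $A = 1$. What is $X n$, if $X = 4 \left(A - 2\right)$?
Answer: $\frac{4}{69} \approx 0.057971$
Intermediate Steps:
$X = -4$ ($X = 4 \left(1 - 2\right) = 4 \left(-1\right) = -4$)
$n = - \frac{1}{69}$ ($n = \frac{1}{-69} = - \frac{1}{69} \approx -0.014493$)
$X n = \left(-4\right) \left(- \frac{1}{69}\right) = \frac{4}{69}$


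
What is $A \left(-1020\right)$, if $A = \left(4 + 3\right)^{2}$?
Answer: $-49980$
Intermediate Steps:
$A = 49$ ($A = 7^{2} = 49$)
$A \left(-1020\right) = 49 \left(-1020\right) = -49980$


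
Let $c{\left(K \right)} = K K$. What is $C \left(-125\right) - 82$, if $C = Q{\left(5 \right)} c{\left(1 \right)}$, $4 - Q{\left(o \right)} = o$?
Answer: $43$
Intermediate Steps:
$c{\left(K \right)} = K^{2}$
$Q{\left(o \right)} = 4 - o$
$C = -1$ ($C = \left(4 - 5\right) 1^{2} = \left(4 - 5\right) 1 = \left(-1\right) 1 = -1$)
$C \left(-125\right) - 82 = \left(-1\right) \left(-125\right) - 82 = 125 - 82 = 43$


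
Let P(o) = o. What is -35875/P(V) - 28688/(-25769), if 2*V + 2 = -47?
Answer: 264333066/180383 ≈ 1465.4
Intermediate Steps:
V = -49/2 (V = -1 + (1/2)*(-47) = -1 - 47/2 = -49/2 ≈ -24.500)
-35875/P(V) - 28688/(-25769) = -35875/(-49/2) - 28688/(-25769) = -35875*(-2/49) - 28688*(-1/25769) = 10250/7 + 28688/25769 = 264333066/180383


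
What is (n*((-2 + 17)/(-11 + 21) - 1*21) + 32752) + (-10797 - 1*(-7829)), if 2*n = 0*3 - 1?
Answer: 119175/4 ≈ 29794.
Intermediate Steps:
n = -½ (n = (0*3 - 1)/2 = (0 - 1)/2 = (½)*(-1) = -½ ≈ -0.50000)
(n*((-2 + 17)/(-11 + 21) - 1*21) + 32752) + (-10797 - 1*(-7829)) = (-((-2 + 17)/(-11 + 21) - 1*21)/2 + 32752) + (-10797 - 1*(-7829)) = (-(15/10 - 21)/2 + 32752) + (-10797 + 7829) = (-(15*(⅒) - 21)/2 + 32752) - 2968 = (-(3/2 - 21)/2 + 32752) - 2968 = (-½*(-39/2) + 32752) - 2968 = (39/4 + 32752) - 2968 = 131047/4 - 2968 = 119175/4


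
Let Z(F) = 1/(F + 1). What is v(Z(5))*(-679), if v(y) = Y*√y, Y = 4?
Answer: -1358*√6/3 ≈ -1108.8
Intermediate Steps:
Z(F) = 1/(1 + F)
v(y) = 4*√y
v(Z(5))*(-679) = (4*√(1/(1 + 5)))*(-679) = (4*√(1/6))*(-679) = (4*√(⅙))*(-679) = (4*(√6/6))*(-679) = (2*√6/3)*(-679) = -1358*√6/3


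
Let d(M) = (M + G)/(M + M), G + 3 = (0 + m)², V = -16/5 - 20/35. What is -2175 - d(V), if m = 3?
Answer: -95687/44 ≈ -2174.7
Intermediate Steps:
V = -132/35 (V = -16*⅕ - 20*1/35 = -16/5 - 4/7 = -132/35 ≈ -3.7714)
G = 6 (G = -3 + (0 + 3)² = -3 + 3² = -3 + 9 = 6)
d(M) = (6 + M)/(2*M) (d(M) = (M + 6)/(M + M) = (6 + M)/((2*M)) = (6 + M)*(1/(2*M)) = (6 + M)/(2*M))
-2175 - d(V) = -2175 - (6 - 132/35)/(2*(-132/35)) = -2175 - (-35)*78/(2*132*35) = -2175 - 1*(-13/44) = -2175 + 13/44 = -95687/44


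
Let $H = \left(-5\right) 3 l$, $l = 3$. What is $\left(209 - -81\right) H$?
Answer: $-13050$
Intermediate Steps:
$H = -45$ ($H = \left(-5\right) 3 \cdot 3 = \left(-15\right) 3 = -45$)
$\left(209 - -81\right) H = \left(209 - -81\right) \left(-45\right) = \left(209 + 81\right) \left(-45\right) = 290 \left(-45\right) = -13050$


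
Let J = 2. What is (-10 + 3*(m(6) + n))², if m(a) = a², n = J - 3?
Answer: 9025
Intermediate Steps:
n = -1 (n = 2 - 3 = -1)
(-10 + 3*(m(6) + n))² = (-10 + 3*(6² - 1))² = (-10 + 3*(36 - 1))² = (-10 + 3*35)² = (-10 + 105)² = 95² = 9025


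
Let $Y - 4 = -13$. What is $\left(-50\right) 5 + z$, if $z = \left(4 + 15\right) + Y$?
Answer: $-240$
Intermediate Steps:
$Y = -9$ ($Y = 4 - 13 = -9$)
$z = 10$ ($z = \left(4 + 15\right) - 9 = 19 - 9 = 10$)
$\left(-50\right) 5 + z = \left(-50\right) 5 + 10 = -250 + 10 = -240$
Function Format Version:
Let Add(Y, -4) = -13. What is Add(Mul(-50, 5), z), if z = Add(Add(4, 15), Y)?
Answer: -240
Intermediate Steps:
Y = -9 (Y = Add(4, -13) = -9)
z = 10 (z = Add(Add(4, 15), -9) = Add(19, -9) = 10)
Add(Mul(-50, 5), z) = Add(Mul(-50, 5), 10) = Add(-250, 10) = -240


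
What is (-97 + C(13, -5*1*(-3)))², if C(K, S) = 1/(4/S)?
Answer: 139129/16 ≈ 8695.6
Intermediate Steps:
C(K, S) = S/4
(-97 + C(13, -5*1*(-3)))² = (-97 + (-5*1*(-3))/4)² = (-97 + (-5*(-3))/4)² = (-97 + (¼)*15)² = (-97 + 15/4)² = (-373/4)² = 139129/16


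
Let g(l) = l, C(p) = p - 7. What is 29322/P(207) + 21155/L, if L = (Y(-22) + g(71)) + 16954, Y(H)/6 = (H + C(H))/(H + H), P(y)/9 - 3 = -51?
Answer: -199740449/2997624 ≈ -66.633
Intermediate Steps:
C(p) = -7 + p
P(y) = -432 (P(y) = 27 + 9*(-51) = 27 - 459 = -432)
Y(H) = 3*(-7 + 2*H)/H (Y(H) = 6*((H + (-7 + H))/(H + H)) = 6*((-7 + 2*H)/((2*H))) = 6*((-7 + 2*H)*(1/(2*H))) = 6*((-7 + 2*H)/(2*H)) = 3*(-7 + 2*H)/H)
L = 374703/22 (L = ((6 - 21/(-22)) + 71) + 16954 = ((6 - 21*(-1/22)) + 71) + 16954 = ((6 + 21/22) + 71) + 16954 = (153/22 + 71) + 16954 = 1715/22 + 16954 = 374703/22 ≈ 17032.)
29322/P(207) + 21155/L = 29322/(-432) + 21155/(374703/22) = 29322*(-1/432) + 21155*(22/374703) = -543/8 + 465410/374703 = -199740449/2997624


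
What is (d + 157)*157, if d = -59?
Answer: 15386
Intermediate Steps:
(d + 157)*157 = (-59 + 157)*157 = 98*157 = 15386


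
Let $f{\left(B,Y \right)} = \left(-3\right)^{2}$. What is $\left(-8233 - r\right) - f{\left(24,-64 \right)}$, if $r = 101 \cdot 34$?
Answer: $-11676$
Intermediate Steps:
$f{\left(B,Y \right)} = 9$
$r = 3434$
$\left(-8233 - r\right) - f{\left(24,-64 \right)} = \left(-8233 - 3434\right) - 9 = -11667 - 9 = -11676$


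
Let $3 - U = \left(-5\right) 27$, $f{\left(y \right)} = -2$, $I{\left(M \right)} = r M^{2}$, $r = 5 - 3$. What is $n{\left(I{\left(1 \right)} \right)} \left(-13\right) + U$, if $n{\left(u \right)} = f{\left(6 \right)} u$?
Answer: $190$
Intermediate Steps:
$r = 2$ ($r = 5 - 3 = 2$)
$I{\left(M \right)} = 2 M^{2}$
$U = 138$ ($U = 3 - \left(-5\right) 27 = 3 - -135 = 3 + 135 = 138$)
$n{\left(u \right)} = - 2 u$
$n{\left(I{\left(1 \right)} \right)} \left(-13\right) + U = - 2 \cdot 2 \cdot 1^{2} \left(-13\right) + 138 = - 2 \cdot 2 \cdot 1 \left(-13\right) + 138 = \left(-2\right) 2 \left(-13\right) + 138 = \left(-4\right) \left(-13\right) + 138 = 52 + 138 = 190$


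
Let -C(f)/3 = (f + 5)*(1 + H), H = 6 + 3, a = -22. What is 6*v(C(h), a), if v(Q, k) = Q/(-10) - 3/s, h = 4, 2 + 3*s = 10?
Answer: 621/4 ≈ 155.25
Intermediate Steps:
s = 8/3 (s = -2/3 + (1/3)*10 = -2/3 + 10/3 = 8/3 ≈ 2.6667)
H = 9
C(f) = -150 - 30*f (C(f) = -3*(f + 5)*(1 + 9) = -3*(5 + f)*10 = -3*(50 + 10*f) = -150 - 30*f)
v(Q, k) = -9/8 - Q/10 (v(Q, k) = Q/(-10) - 3/8/3 = Q*(-1/10) - 3*3/8 = -Q/10 - 9/8 = -9/8 - Q/10)
6*v(C(h), a) = 6*(-9/8 - (-150 - 30*4)/10) = 6*(-9/8 - (-150 - 120)/10) = 6*(-9/8 - 1/10*(-270)) = 6*(-9/8 + 27) = 6*(207/8) = 621/4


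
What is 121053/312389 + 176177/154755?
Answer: 73769313868/48343759695 ≈ 1.5259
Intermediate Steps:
121053/312389 + 176177/154755 = 73769313868/48343759695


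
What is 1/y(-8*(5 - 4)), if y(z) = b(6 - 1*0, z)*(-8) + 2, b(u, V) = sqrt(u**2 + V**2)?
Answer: -1/78 ≈ -0.012821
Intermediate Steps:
b(u, V) = sqrt(V**2 + u**2)
y(z) = 2 - 8*sqrt(36 + z**2) (y(z) = sqrt(z**2 + (6 - 1*0)**2)*(-8) + 2 = sqrt(z**2 + (6 + 0)**2)*(-8) + 2 = sqrt(z**2 + 6**2)*(-8) + 2 = sqrt(z**2 + 36)*(-8) + 2 = sqrt(36 + z**2)*(-8) + 2 = -8*sqrt(36 + z**2) + 2 = 2 - 8*sqrt(36 + z**2))
1/y(-8*(5 - 4)) = 1/(2 - 8*sqrt(36 + (-8*(5 - 4))**2)) = 1/(2 - 8*sqrt(36 + (-8*1)**2)) = 1/(2 - 8*sqrt(36 + (-8)**2)) = 1/(2 - 8*sqrt(36 + 64)) = 1/(2 - 8*sqrt(100)) = 1/(2 - 8*10) = 1/(2 - 80) = 1/(-78) = -1/78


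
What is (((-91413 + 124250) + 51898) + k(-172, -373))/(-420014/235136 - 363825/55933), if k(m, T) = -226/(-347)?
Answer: -193353879623717824/18918613198457 ≈ -10220.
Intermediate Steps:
k(m, T) = 226/347 (k(m, T) = -226*(-1/347) = 226/347)
(((-91413 + 124250) + 51898) + k(-172, -373))/(-420014/235136 - 363825/55933) = (((-91413 + 124250) + 51898) + 226/347)/(-420014/235136 - 363825/55933) = ((32837 + 51898) + 226/347)/(-420014*1/235136 - 363825*1/55933) = (84735 + 226/347)/(-210007/117568 - 363825/55933) = 29403271/(347*(-54520499131/6575930944)) = (29403271/347)*(-6575930944/54520499131) = -193353879623717824/18918613198457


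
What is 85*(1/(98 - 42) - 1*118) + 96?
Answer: -556219/56 ≈ -9932.5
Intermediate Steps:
85*(1/(98 - 42) - 1*118) + 96 = 85*(1/56 - 118) + 96 = 85*(-6607/56) + 96 = -561595/56 + 96 = -556219/56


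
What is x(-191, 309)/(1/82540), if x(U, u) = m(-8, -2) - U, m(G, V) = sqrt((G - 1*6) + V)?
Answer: 15765140 + 330160*I ≈ 1.5765e+7 + 3.3016e+5*I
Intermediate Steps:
m(G, V) = sqrt(-6 + G + V) (m(G, V) = sqrt((G - 6) + V) = sqrt((-6 + G) + V) = sqrt(-6 + G + V))
x(U, u) = -U + 4*I (x(U, u) = sqrt(-6 - 8 - 2) - U = sqrt(-16) - U = 4*I - U = -U + 4*I)
x(-191, 309)/(1/82540) = (-1*(-191) + 4*I)/(1/82540) = (191 + 4*I)/(1/82540) = (191 + 4*I)*82540 = 15765140 + 330160*I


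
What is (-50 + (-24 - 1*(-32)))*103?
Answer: -4326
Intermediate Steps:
(-50 + (-24 - 1*(-32)))*103 = (-50 + (-24 + 32))*103 = (-50 + 8)*103 = -42*103 = -4326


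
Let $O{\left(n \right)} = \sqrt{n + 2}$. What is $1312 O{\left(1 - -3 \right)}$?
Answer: $1312 \sqrt{6} \approx 3213.7$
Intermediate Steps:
$O{\left(n \right)} = \sqrt{2 + n}$
$1312 O{\left(1 - -3 \right)} = 1312 \sqrt{2 + \left(1 - -3\right)} = 1312 \sqrt{2 + \left(1 + 3\right)} = 1312 \sqrt{2 + 4} = 1312 \sqrt{6}$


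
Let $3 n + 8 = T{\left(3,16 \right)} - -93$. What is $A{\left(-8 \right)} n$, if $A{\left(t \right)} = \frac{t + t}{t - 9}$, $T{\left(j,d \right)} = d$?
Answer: $\frac{1616}{51} \approx 31.686$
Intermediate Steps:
$A{\left(t \right)} = \frac{2 t}{-9 + t}$
$n = \frac{101}{3}$ ($n = - \frac{8}{3} + \frac{16 - -93}{3} = - \frac{8}{3} + \frac{16 + 93}{3} = - \frac{8}{3} + \frac{1}{3} \cdot 109 = - \frac{8}{3} + \frac{109}{3} = \frac{101}{3} \approx 33.667$)
$A{\left(-8 \right)} n = 2 \left(-8\right) \frac{1}{-9 - 8} \cdot \frac{101}{3} = 2 \left(-8\right) \frac{1}{-17} \cdot \frac{101}{3} = 2 \left(-8\right) \left(- \frac{1}{17}\right) \frac{101}{3} = \frac{16}{17} \cdot \frac{101}{3} = \frac{1616}{51}$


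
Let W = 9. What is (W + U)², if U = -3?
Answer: 36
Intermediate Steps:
(W + U)² = (9 - 3)² = 6² = 36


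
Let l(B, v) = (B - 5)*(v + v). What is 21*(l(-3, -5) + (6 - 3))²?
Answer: 144669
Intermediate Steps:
l(B, v) = 2*v*(-5 + B) (l(B, v) = (-5 + B)*(2*v) = 2*v*(-5 + B))
21*(l(-3, -5) + (6 - 3))² = 21*(2*(-5)*(-5 - 3) + (6 - 3))² = 21*(2*(-5)*(-8) + 3)² = 21*(80 + 3)² = 21*83² = 21*6889 = 144669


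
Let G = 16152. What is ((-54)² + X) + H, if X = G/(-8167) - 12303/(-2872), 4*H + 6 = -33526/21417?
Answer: 1465058303079929/502349099208 ≈ 2916.4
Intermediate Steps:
H = -40507/21417 (H = -3/2 + (-33526/21417)/4 = -3/2 + (-33526*1/21417)/4 = -3/2 + (¼)*(-33526/21417) = -3/2 - 16763/42834 = -40507/21417 ≈ -1.8913)
X = 54090057/23455624 (X = 16152/(-8167) - 12303/(-2872) = 16152*(-1/8167) - 12303*(-1/2872) = -16152/8167 + 12303/2872 = 54090057/23455624 ≈ 2.3061)
((-54)² + X) + H = ((-54)² + 54090057/23455624) - 40507/21417 = (2916 + 54090057/23455624) - 40507/21417 = 68450689641/23455624 - 40507/21417 = 1465058303079929/502349099208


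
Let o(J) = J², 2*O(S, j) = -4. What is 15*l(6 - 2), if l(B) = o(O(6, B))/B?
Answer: 15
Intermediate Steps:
O(S, j) = -2 (O(S, j) = (½)*(-4) = -2)
l(B) = 4/B (l(B) = (-2)²/B = 4/B)
15*l(6 - 2) = 15*(4/(6 - 2)) = 15*(4/4) = 15*(4*(¼)) = 15*1 = 15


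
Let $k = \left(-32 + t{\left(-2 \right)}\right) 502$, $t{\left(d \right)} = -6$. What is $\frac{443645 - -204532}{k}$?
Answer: $- \frac{648177}{19076} \approx -33.979$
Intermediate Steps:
$k = -19076$ ($k = \left(-32 - 6\right) 502 = \left(-38\right) 502 = -19076$)
$\frac{443645 - -204532}{k} = \frac{443645 - -204532}{-19076} = \left(443645 + 204532\right) \left(- \frac{1}{19076}\right) = 648177 \left(- \frac{1}{19076}\right) = - \frac{648177}{19076}$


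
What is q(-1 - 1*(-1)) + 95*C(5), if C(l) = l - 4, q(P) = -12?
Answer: 83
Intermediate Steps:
C(l) = -4 + l
q(-1 - 1*(-1)) + 95*C(5) = -12 + 95*(-4 + 5) = -12 + 95*1 = -12 + 95 = 83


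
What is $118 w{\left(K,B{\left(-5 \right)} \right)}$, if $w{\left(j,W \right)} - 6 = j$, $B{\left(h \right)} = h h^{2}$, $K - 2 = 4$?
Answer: $1416$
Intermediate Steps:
$K = 6$ ($K = 2 + 4 = 6$)
$B{\left(h \right)} = h^{3}$
$w{\left(j,W \right)} = 6 + j$
$118 w{\left(K,B{\left(-5 \right)} \right)} = 118 \left(6 + 6\right) = 118 \cdot 12 = 1416$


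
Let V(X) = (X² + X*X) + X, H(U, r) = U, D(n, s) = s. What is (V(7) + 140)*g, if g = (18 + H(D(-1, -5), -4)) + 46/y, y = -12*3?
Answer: 51695/18 ≈ 2871.9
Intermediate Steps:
V(X) = X + 2*X² (V(X) = (X² + X²) + X = 2*X² + X = X + 2*X²)
y = -36
g = 211/18 (g = (18 - 5) + 46/(-36) = 13 + 46*(-1/36) = 13 - 23/18 = 211/18 ≈ 11.722)
(V(7) + 140)*g = (7*(1 + 2*7) + 140)*(211/18) = (7*(1 + 14) + 140)*(211/18) = (7*15 + 140)*(211/18) = (105 + 140)*(211/18) = 245*(211/18) = 51695/18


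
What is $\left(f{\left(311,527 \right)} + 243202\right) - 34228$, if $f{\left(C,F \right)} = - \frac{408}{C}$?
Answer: $\frac{64990506}{311} \approx 2.0897 \cdot 10^{5}$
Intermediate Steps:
$\left(f{\left(311,527 \right)} + 243202\right) - 34228 = \left(- \frac{408}{311} + 243202\right) - 34228 = \frac{75635414}{311} - 34228 = \frac{64990506}{311}$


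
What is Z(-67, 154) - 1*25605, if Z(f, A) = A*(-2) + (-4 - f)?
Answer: -25850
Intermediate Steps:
Z(f, A) = -4 - f - 2*A (Z(f, A) = -2*A + (-4 - f) = -4 - f - 2*A)
Z(-67, 154) - 1*25605 = (-4 - 1*(-67) - 2*154) - 1*25605 = (-4 + 67 - 308) - 25605 = -245 - 25605 = -25850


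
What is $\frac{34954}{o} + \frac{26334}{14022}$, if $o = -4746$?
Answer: $- \frac{533836}{97293} \approx -5.4869$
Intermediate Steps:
$\frac{34954}{o} + \frac{26334}{14022} = \frac{34954}{-4746} + \frac{26334}{14022} = 34954 \left(- \frac{1}{4746}\right) + 26334 \cdot \frac{1}{14022} = - \frac{17477}{2373} + \frac{77}{41} = - \frac{533836}{97293}$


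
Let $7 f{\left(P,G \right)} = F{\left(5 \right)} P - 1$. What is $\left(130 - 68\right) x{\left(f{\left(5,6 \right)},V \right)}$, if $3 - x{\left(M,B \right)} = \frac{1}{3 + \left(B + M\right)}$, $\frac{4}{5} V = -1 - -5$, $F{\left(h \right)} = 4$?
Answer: $\frac{13516}{75} \approx 180.21$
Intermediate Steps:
$V = 5$ ($V = \frac{5 \left(-1 - -5\right)}{4} = \frac{5 \left(-1 + 5\right)}{4} = \frac{5}{4} \cdot 4 = 5$)
$f{\left(P,G \right)} = - \frac{1}{7} + \frac{4 P}{7}$ ($f{\left(P,G \right)} = \frac{4 P - 1}{7} = \frac{-1 + 4 P}{7} = - \frac{1}{7} + \frac{4 P}{7}$)
$x{\left(M,B \right)} = 3 - \frac{1}{3 + B + M}$ ($x{\left(M,B \right)} = 3 - \frac{1}{3 + \left(B + M\right)} = 3 - \frac{1}{3 + B + M}$)
$\left(130 - 68\right) x{\left(f{\left(5,6 \right)},V \right)} = \left(130 - 68\right) \frac{8 + 3 \cdot 5 + 3 \left(- \frac{1}{7} + \frac{4}{7} \cdot 5\right)}{3 + 5 + \left(- \frac{1}{7} + \frac{4}{7} \cdot 5\right)} = 62 \frac{8 + 15 + 3 \left(- \frac{1}{7} + \frac{20}{7}\right)}{3 + 5 + \left(- \frac{1}{7} + \frac{20}{7}\right)} = 62 \frac{8 + 15 + 3 \cdot \frac{19}{7}}{3 + 5 + \frac{19}{7}} = 62 \frac{8 + 15 + \frac{57}{7}}{\frac{75}{7}} = 62 \cdot \frac{7}{75} \cdot \frac{218}{7} = 62 \cdot \frac{218}{75} = \frac{13516}{75}$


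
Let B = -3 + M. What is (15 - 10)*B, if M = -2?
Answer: -25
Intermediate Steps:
B = -5 (B = -3 - 2 = -5)
(15 - 10)*B = (15 - 10)*(-5) = 5*(-5) = -25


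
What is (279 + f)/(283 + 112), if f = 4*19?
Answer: 71/79 ≈ 0.89873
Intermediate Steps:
f = 76
(279 + f)/(283 + 112) = (279 + 76)/(283 + 112) = 355/395 = 355*(1/395) = 71/79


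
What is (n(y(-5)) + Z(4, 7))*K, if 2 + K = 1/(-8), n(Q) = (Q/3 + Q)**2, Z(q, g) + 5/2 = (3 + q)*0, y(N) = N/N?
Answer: 221/144 ≈ 1.5347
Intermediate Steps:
y(N) = 1
Z(q, g) = -5/2 (Z(q, g) = -5/2 + (3 + q)*0 = -5/2 + 0 = -5/2)
n(Q) = 16*Q**2/9 (n(Q) = (Q*(1/3) + Q)**2 = (Q/3 + Q)**2 = (4*Q/3)**2 = 16*Q**2/9)
K = -17/8 (K = -2 + 1/(-8) = -2 - 1/8 = -17/8 ≈ -2.1250)
(n(y(-5)) + Z(4, 7))*K = ((16/9)*1**2 - 5/2)*(-17/8) = ((16/9)*1 - 5/2)*(-17/8) = (16/9 - 5/2)*(-17/8) = -13/18*(-17/8) = 221/144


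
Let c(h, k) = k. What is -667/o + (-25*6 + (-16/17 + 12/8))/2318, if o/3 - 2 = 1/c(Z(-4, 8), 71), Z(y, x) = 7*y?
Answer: -3734479633/33810348 ≈ -110.45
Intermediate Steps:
o = 429/71 (o = 6 + 3/71 = 429/71 ≈ 6.0423)
-667/o + (-25*6 + (-16/17 + 12/8))/2318 = -667/429/71 + (-25*6 + (-16/17 + 12/8))/2318 = -667*71/429 + (-150 + (-16*1/17 + 12*(⅛)))*(1/2318) = -47357/429 + (-150 + (-16/17 + 3/2))*(1/2318) = -47357/429 + (-150 + 19/34)*(1/2318) = -47357/429 - 5081/34*1/2318 = -47357/429 - 5081/78812 = -3734479633/33810348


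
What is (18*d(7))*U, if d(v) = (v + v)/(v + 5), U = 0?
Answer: 0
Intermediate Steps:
d(v) = 2*v/(5 + v) (d(v) = (2*v)/(5 + v) = 2*v/(5 + v))
(18*d(7))*U = (18*(2*7/(5 + 7)))*0 = (18*(2*7/12))*0 = (18*(2*7*(1/12)))*0 = (18*(7/6))*0 = 21*0 = 0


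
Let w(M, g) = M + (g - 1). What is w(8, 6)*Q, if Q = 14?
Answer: 182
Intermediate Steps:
w(M, g) = -1 + M + g (w(M, g) = M + (-1 + g) = -1 + M + g)
w(8, 6)*Q = (-1 + 8 + 6)*14 = 13*14 = 182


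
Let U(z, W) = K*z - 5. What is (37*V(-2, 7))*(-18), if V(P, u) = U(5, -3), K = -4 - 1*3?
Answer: 26640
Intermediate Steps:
K = -7 (K = -4 - 3 = -7)
U(z, W) = -5 - 7*z (U(z, W) = -7*z - 5 = -5 - 7*z)
V(P, u) = -40 (V(P, u) = -5 - 7*5 = -5 - 35 = -40)
(37*V(-2, 7))*(-18) = (37*(-40))*(-18) = -1480*(-18) = 26640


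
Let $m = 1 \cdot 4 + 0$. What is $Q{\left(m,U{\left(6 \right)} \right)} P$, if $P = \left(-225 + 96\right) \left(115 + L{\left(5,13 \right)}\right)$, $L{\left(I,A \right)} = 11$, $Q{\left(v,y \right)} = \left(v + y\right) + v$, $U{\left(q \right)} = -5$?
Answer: $-48762$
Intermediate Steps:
$m = 4$ ($m = 4 + 0 = 4$)
$Q{\left(v,y \right)} = y + 2 v$
$P = -16254$ ($P = \left(-225 + 96\right) \left(115 + 11\right) = \left(-129\right) 126 = -16254$)
$Q{\left(m,U{\left(6 \right)} \right)} P = \left(-5 + 2 \cdot 4\right) \left(-16254\right) = \left(-5 + 8\right) \left(-16254\right) = 3 \left(-16254\right) = -48762$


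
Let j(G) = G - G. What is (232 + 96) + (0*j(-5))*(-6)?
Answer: 328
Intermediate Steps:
j(G) = 0
(232 + 96) + (0*j(-5))*(-6) = (232 + 96) + (0*0)*(-6) = 328 + 0*(-6) = 328 + 0 = 328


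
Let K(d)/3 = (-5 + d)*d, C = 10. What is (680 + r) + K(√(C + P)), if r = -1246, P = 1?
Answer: -533 - 15*√11 ≈ -582.75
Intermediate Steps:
K(d) = 3*d*(-5 + d) (K(d) = 3*((-5 + d)*d) = 3*(d*(-5 + d)) = 3*d*(-5 + d))
(680 + r) + K(√(C + P)) = (680 - 1246) + 3*√(10 + 1)*(-5 + √(10 + 1)) = -566 + 3*√11*(-5 + √11)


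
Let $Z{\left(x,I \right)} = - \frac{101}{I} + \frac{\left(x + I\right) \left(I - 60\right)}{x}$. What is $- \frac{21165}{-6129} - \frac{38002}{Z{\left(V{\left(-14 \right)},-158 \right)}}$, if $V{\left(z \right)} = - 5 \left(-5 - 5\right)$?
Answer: $- \frac{293530495145}{3805089543} \approx -77.142$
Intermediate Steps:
$V{\left(z \right)} = 50$ ($V{\left(z \right)} = \left(-5\right) \left(-10\right) = 50$)
$Z{\left(x,I \right)} = - \frac{101}{I} + \frac{\left(-60 + I\right) \left(I + x\right)}{x}$ ($Z{\left(x,I \right)} = - \frac{101}{I} + \frac{\left(I + x\right) \left(-60 + I\right)}{x} = - \frac{101}{I} + \frac{\left(-60 + I\right) \left(I + x\right)}{x}$)
$- \frac{21165}{-6129} - \frac{38002}{Z{\left(V{\left(-14 \right)},-158 \right)}} = - \frac{21165}{-6129} - \frac{38002}{-60 - 158 - \frac{101}{-158} + \frac{\left(-158\right)^{2}}{50} - - \frac{9480}{50}} = \left(-21165\right) \left(- \frac{1}{6129}\right) - \frac{38002}{-60 - 158 - - \frac{101}{158} + 24964 \cdot \frac{1}{50} - \left(-9480\right) \frac{1}{50}} = \frac{7055}{2043} - \frac{38002}{-60 - 158 + \frac{101}{158} + \frac{12482}{25} + \frac{948}{5}} = \frac{7055}{2043} - \frac{38002}{\frac{1862501}{3950}} = \frac{7055}{2043} - \frac{150107900}{1862501} = - \frac{293530495145}{3805089543}$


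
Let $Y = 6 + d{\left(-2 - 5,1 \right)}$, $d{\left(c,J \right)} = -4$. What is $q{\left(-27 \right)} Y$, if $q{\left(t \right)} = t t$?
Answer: $1458$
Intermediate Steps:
$Y = 2$ ($Y = 6 - 4 = 2$)
$q{\left(t \right)} = t^{2}$
$q{\left(-27 \right)} Y = \left(-27\right)^{2} \cdot 2 = 729 \cdot 2 = 1458$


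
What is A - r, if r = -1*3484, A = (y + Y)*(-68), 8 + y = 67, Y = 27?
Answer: -2364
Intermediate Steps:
y = 59 (y = -8 + 67 = 59)
A = -5848 (A = (59 + 27)*(-68) = 86*(-68) = -5848)
r = -3484
A - r = -5848 - 1*(-3484) = -5848 + 3484 = -2364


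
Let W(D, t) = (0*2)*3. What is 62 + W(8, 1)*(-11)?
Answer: 62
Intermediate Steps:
W(D, t) = 0 (W(D, t) = 0*3 = 0)
62 + W(8, 1)*(-11) = 62 + 0*(-11) = 62 + 0 = 62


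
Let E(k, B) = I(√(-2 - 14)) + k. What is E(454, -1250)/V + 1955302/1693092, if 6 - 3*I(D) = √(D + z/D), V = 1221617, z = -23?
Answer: 1194701106643/1034154984882 - √39*√I/7329702 ≈ 1.1552 - 6.0246e-7*I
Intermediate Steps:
I(D) = 2 - √(D - 23/D)/3
E(k, B) = 2 + k - √39*√I/6 (E(k, B) = (2 - √(√(-2 - 14) - 23/√(-2 - 14))/3) + k = (2 - √(√(-16) - 23*(-I/4))/3) + k = (2 - √(4*I - 23*(-I/4))/3) + k = (2 - √(4*I - (-23)*I/4)/3) + k = (2 - √(4*I + 23*I/4)/3) + k = (2 - √39*√I/2/3) + k = (2 - √39*√I/6) + k = 2 + k - √39*√I/6)
E(454, -1250)/V + 1955302/1693092 = (2 + 454 - √39*√I/6)/1221617 + 1955302/1693092 = (456 - √39*√I/6)*(1/1221617) + 1955302*(1/1693092) = (456/1221617 - √39*√I/7329702) + 977651/846546 = 1194701106643/1034154984882 - √39*√I/7329702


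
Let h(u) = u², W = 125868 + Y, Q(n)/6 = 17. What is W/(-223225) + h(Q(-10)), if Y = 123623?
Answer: 2322183409/223225 ≈ 10403.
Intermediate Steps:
Q(n) = 102 (Q(n) = 6*17 = 102)
W = 249491 (W = 125868 + 123623 = 249491)
W/(-223225) + h(Q(-10)) = 249491/(-223225) + 102² = 249491*(-1/223225) + 10404 = -249491/223225 + 10404 = 2322183409/223225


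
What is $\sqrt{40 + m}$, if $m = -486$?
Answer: $i \sqrt{446} \approx 21.119 i$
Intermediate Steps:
$\sqrt{40 + m} = \sqrt{40 - 486} = \sqrt{-446} = i \sqrt{446}$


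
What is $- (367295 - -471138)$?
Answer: $-838433$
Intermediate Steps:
$- (367295 - -471138) = - (367295 + 471138) = \left(-1\right) 838433 = -838433$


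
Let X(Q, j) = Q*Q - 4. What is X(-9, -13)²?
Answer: 5929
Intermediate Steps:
X(Q, j) = -4 + Q² (X(Q, j) = Q² - 4 = -4 + Q²)
X(-9, -13)² = (-4 + (-9)²)² = (-4 + 81)² = 77² = 5929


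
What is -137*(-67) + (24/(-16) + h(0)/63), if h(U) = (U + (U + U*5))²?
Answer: 18355/2 ≈ 9177.5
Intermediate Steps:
h(U) = 49*U² (h(U) = (U + (U + 5*U))² = (U + 6*U)² = (7*U)² = 49*U²)
-137*(-67) + (24/(-16) + h(0)/63) = -137*(-67) + (24/(-16) + (49*0²)/63) = 9179 + (24*(-1/16) + (49*0)*(1/63)) = 9179 + (-3/2 + 0*(1/63)) = 9179 + (-3/2 + 0) = 9179 - 3/2 = 18355/2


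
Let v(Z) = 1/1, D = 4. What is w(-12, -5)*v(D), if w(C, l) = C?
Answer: -12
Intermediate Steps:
v(Z) = 1 (v(Z) = 1*1 = 1)
w(-12, -5)*v(D) = -12*1 = -12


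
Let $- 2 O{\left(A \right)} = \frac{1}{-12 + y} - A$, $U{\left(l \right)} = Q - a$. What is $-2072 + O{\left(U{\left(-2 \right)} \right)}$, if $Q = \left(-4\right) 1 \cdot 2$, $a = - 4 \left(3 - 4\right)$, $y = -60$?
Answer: $- \frac{299231}{144} \approx -2078.0$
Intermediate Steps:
$a = 4$ ($a = \left(-4\right) \left(-1\right) = 4$)
$Q = -8$ ($Q = \left(-4\right) 2 = -8$)
$U{\left(l \right)} = -12$ ($U{\left(l \right)} = -8 - 4 = -12$)
$O{\left(A \right)} = \frac{1}{144} + \frac{A}{2}$ ($O{\left(A \right)} = - \frac{\frac{1}{-12 - 60} - A}{2} = - \frac{\frac{1}{-72} - A}{2} = - \frac{- \frac{1}{72} - A}{2} = \frac{1}{144} + \frac{A}{2}$)
$-2072 + O{\left(U{\left(-2 \right)} \right)} = -2072 + \left(\frac{1}{144} + \frac{1}{2} \left(-12\right)\right) = -2072 + \left(\frac{1}{144} - 6\right) = -2072 - \frac{863}{144} = - \frac{299231}{144}$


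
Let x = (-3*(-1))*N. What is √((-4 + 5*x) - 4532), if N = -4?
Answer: 2*I*√1149 ≈ 67.794*I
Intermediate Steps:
x = -12 (x = -3*(-1)*(-4) = 3*(-4) = -12)
√((-4 + 5*x) - 4532) = √((-4 + 5*(-12)) - 4532) = √((-4 - 60) - 4532) = √(-64 - 4532) = √(-4596) = 2*I*√1149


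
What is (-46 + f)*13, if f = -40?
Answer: -1118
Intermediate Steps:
(-46 + f)*13 = (-46 - 40)*13 = -86*13 = -1118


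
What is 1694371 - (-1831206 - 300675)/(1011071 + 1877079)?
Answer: 4893599735531/2888150 ≈ 1.6944e+6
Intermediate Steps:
1694371 - (-1831206 - 300675)/(1011071 + 1877079) = 1694371 - (-2131881)/2888150 = 1694371 - 1*(-2131881/2888150) = 1694371 + 2131881/2888150 = 4893599735531/2888150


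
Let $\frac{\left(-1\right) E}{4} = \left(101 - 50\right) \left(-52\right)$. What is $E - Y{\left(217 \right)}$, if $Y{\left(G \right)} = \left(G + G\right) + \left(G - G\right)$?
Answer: $10174$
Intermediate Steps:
$E = 10608$ ($E = - 4 \left(101 - 50\right) \left(-52\right) = - 4 \cdot 51 \left(-52\right) = \left(-4\right) \left(-2652\right) = 10608$)
$Y{\left(G \right)} = 2 G$ ($Y{\left(G \right)} = 2 G + 0 = 2 G$)
$E - Y{\left(217 \right)} = 10608 - 2 \cdot 217 = 10608 - 434 = 10174$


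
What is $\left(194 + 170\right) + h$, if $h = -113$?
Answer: $251$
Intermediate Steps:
$\left(194 + 170\right) + h = \left(194 + 170\right) - 113 = 364 - 113 = 251$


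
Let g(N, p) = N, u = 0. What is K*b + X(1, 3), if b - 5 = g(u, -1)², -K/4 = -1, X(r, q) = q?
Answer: 23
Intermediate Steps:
K = 4 (K = -4*(-1) = 4)
b = 5 (b = 5 + 0² = 5 + 0 = 5)
K*b + X(1, 3) = 4*5 + 3 = 20 + 3 = 23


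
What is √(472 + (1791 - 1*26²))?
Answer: 23*√3 ≈ 39.837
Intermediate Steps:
√(472 + (1791 - 1*26²)) = √(472 + (1791 - 1*676)) = √(472 + (1791 - 676)) = √(472 + 1115) = √1587 = 23*√3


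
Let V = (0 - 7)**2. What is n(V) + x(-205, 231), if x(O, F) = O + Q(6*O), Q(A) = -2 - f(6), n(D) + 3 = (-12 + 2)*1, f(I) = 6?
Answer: -226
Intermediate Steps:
V = 49 (V = (-7)**2 = 49)
n(D) = -13 (n(D) = -3 + (-12 + 2)*1 = -3 - 10*1 = -3 - 10 = -13)
Q(A) = -8 (Q(A) = -2 - 1*6 = -2 - 6 = -8)
x(O, F) = -8 + O (x(O, F) = O - 8 = -8 + O)
n(V) + x(-205, 231) = -13 + (-8 - 205) = -13 - 213 = -226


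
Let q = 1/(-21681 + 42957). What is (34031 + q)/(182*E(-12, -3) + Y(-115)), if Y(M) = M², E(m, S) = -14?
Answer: 724043557/227163852 ≈ 3.1873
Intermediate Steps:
q = 1/21276 ≈ 4.7001e-5
(34031 + q)/(182*E(-12, -3) + Y(-115)) = (34031 + 1/21276)/(182*(-14) + (-115)²) = 724043557/(21276*(-2548 + 13225)) = (724043557/21276)/10677 = (724043557/21276)*(1/10677) = 724043557/227163852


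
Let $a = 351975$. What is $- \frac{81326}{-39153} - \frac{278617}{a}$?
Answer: $\frac{5905342483}{4593625725} \approx 1.2856$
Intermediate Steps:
$- \frac{81326}{-39153} - \frac{278617}{a} = - \frac{81326}{-39153} - \frac{278617}{351975} = \left(-81326\right) \left(- \frac{1}{39153}\right) - \frac{278617}{351975} = \frac{81326}{39153} - \frac{278617}{351975} = \frac{5905342483}{4593625725}$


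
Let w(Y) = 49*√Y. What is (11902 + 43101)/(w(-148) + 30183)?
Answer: 1660155549/911368837 - 5390294*I*√37/911368837 ≈ 1.8216 - 0.035977*I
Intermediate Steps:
(11902 + 43101)/(w(-148) + 30183) = (11902 + 43101)/(49*√(-148) + 30183) = 55003/(49*(2*I*√37) + 30183) = 55003/(98*I*√37 + 30183) = 55003/(30183 + 98*I*√37)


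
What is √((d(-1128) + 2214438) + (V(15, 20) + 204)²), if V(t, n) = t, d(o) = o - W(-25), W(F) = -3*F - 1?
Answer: √2261197 ≈ 1503.7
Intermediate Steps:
W(F) = -1 - 3*F
d(o) = -74 + o (d(o) = o - (-1 - 3*(-25)) = o - (-1 + 75) = o - 1*74 = o - 74 = -74 + o)
√((d(-1128) + 2214438) + (V(15, 20) + 204)²) = √(((-74 - 1128) + 2214438) + (15 + 204)²) = √((-1202 + 2214438) + 219²) = √(2213236 + 47961) = √2261197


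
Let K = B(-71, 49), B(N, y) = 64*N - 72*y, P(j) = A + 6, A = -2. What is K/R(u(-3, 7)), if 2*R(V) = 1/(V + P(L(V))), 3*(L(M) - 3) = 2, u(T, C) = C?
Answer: -177584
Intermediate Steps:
L(M) = 11/3 (L(M) = 3 + (⅓)*2 = 3 + ⅔ = 11/3)
P(j) = 4 (P(j) = -2 + 6 = 4)
B(N, y) = -72*y + 64*N
R(V) = 1/(2*(4 + V)) (R(V) = 1/(2*(V + 4)) = 1/(2*(4 + V)))
K = -8072 (K = -72*49 + 64*(-71) = -3528 - 4544 = -8072)
K/R(u(-3, 7)) = -8072/(1/(2*(4 + 7))) = -8072/((½)/11) = -8072/((½)*(1/11)) = -8072/1/22 = -8072*22 = -177584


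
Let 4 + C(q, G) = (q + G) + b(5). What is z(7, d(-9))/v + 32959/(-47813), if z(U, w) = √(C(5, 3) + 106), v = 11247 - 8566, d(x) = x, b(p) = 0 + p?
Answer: -32959/47813 + √115/2681 ≈ -0.68533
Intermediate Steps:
b(p) = p
C(q, G) = 1 + G + q (C(q, G) = -4 + ((q + G) + 5) = -4 + ((G + q) + 5) = -4 + (5 + G + q) = 1 + G + q)
v = 2681
z(U, w) = √115 (z(U, w) = √((1 + 3 + 5) + 106) = √(9 + 106) = √115)
z(7, d(-9))/v + 32959/(-47813) = √115/2681 + 32959/(-47813) = √115*(1/2681) + 32959*(-1/47813) = √115/2681 - 32959/47813 = -32959/47813 + √115/2681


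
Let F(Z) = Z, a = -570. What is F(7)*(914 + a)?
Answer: 2408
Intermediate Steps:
F(7)*(914 + a) = 7*(914 - 570) = 7*344 = 2408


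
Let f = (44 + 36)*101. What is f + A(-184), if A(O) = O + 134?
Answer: 8030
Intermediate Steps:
A(O) = 134 + O
f = 8080 (f = 80*101 = 8080)
f + A(-184) = 8080 + (134 - 184) = 8080 - 50 = 8030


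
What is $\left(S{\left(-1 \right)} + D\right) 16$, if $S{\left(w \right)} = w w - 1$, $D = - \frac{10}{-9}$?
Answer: $\frac{160}{9} \approx 17.778$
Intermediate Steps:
$D = \frac{10}{9}$ ($D = \left(-10\right) \left(- \frac{1}{9}\right) = \frac{10}{9} \approx 1.1111$)
$S{\left(w \right)} = -1 + w^{2}$ ($S{\left(w \right)} = w^{2} - 1 = -1 + w^{2}$)
$\left(S{\left(-1 \right)} + D\right) 16 = \left(\left(-1 + \left(-1\right)^{2}\right) + \frac{10}{9}\right) 16 = \left(\left(-1 + 1\right) + \frac{10}{9}\right) 16 = \left(0 + \frac{10}{9}\right) 16 = \frac{10}{9} \cdot 16 = \frac{160}{9}$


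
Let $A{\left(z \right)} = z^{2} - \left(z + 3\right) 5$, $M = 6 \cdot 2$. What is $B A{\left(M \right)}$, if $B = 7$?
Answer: $483$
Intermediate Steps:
$M = 12$
$A{\left(z \right)} = -15 + z^{2} - 5 z$ ($A{\left(z \right)} = z^{2} - \left(3 + z\right) 5 = z^{2} - \left(15 + 5 z\right) = -15 + z^{2} - 5 z$)
$B A{\left(M \right)} = 7 \left(-15 + 12^{2} - 60\right) = 7 \left(-15 + 144 - 60\right) = 7 \cdot 69 = 483$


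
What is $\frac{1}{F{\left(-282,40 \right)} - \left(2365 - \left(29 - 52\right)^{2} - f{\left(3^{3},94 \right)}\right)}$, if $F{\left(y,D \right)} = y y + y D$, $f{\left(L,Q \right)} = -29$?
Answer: $\frac{1}{66379} \approx 1.5065 \cdot 10^{-5}$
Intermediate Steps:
$F{\left(y,D \right)} = y^{2} + D y$
$\frac{1}{F{\left(-282,40 \right)} - \left(2365 - \left(29 - 52\right)^{2} - f{\left(3^{3},94 \right)}\right)} = \frac{1}{- 282 \left(40 - 282\right) - \left(2394 - \left(29 - 52\right)^{2}\right)} = \frac{1}{\left(-282\right) \left(-242\right) - \left(2394 - 529\right)} = \frac{1}{68244 + \left(\left(-29 + 529\right) - 2365\right)} = \frac{1}{68244 + \left(500 - 2365\right)} = \frac{1}{68244 - 1865} = \frac{1}{66379}$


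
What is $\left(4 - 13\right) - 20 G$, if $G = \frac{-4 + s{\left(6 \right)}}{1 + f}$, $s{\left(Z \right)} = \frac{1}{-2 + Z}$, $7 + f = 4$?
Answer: $- \frac{93}{2} \approx -46.5$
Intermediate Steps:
$f = -3$ ($f = -7 + 4 = -3$)
$G = \frac{15}{8}$ ($G = \frac{-4 + \frac{1}{-2 + 6}}{1 - 3} = \frac{-4 + \frac{1}{4}}{-2} = - \frac{-4 + \frac{1}{4}}{2} = \left(- \frac{1}{2}\right) \left(- \frac{15}{4}\right) = \frac{15}{8} \approx 1.875$)
$\left(4 - 13\right) - 20 G = \left(4 - 13\right) - \frac{75}{2} = -9 - \frac{75}{2} = - \frac{93}{2}$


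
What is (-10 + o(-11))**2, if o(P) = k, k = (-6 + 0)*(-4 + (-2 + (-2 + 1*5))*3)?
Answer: 16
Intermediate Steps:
k = 6 (k = -6*(-4 + (-2 + (-2 + 5))*3) = -6*(-4 + (-2 + 3)*3) = -6*(-4 + 1*3) = -6*(-4 + 3) = -6*(-1) = 6)
o(P) = 6
(-10 + o(-11))**2 = (-10 + 6)**2 = (-4)**2 = 16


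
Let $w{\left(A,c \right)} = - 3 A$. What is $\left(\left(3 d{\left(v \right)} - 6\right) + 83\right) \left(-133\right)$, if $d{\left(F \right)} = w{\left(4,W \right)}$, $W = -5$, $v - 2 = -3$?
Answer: $-5453$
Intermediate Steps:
$v = -1$ ($v = 2 - 3 = -1$)
$d{\left(F \right)} = -12$ ($d{\left(F \right)} = \left(-3\right) 4 = -12$)
$\left(\left(3 d{\left(v \right)} - 6\right) + 83\right) \left(-133\right) = \left(\left(3 \left(-12\right) - 6\right) + 83\right) \left(-133\right) = \left(\left(-36 - 6\right) + 83\right) \left(-133\right) = \left(-42 + 83\right) \left(-133\right) = 41 \left(-133\right) = -5453$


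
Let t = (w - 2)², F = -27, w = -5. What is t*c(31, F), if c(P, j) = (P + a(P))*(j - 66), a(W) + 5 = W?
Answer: -259749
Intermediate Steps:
a(W) = -5 + W
t = 49 (t = (-5 - 2)² = (-7)² = 49)
c(P, j) = (-66 + j)*(-5 + 2*P) (c(P, j) = (P + (-5 + P))*(j - 66) = (-5 + 2*P)*(-66 + j) = (-66 + j)*(-5 + 2*P))
t*c(31, F) = 49*(330 - 132*31 + 31*(-27) - 27*(-5 + 31)) = 49*(330 - 4092 - 837 - 27*26) = 49*(330 - 4092 - 837 - 702) = 49*(-5301) = -259749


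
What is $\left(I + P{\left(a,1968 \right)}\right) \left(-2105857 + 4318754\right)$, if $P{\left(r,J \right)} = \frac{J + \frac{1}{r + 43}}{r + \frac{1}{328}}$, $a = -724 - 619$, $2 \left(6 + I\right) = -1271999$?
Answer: $- \frac{402981676304676499917}{286326950} \approx -1.4074 \cdot 10^{12}$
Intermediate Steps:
$I = - \frac{1272011}{2}$ ($I = -6 + \frac{1}{2} \left(-1271999\right) = -6 - \frac{1271999}{2} = - \frac{1272011}{2} \approx -6.3601 \cdot 10^{5}$)
$a = -1343$ ($a = -724 - 619 = -1343$)
$P{\left(r,J \right)} = \frac{J + \frac{1}{43 + r}}{\frac{1}{328} + r}$ ($P{\left(r,J \right)} = \frac{J + \frac{1}{43 + r}}{r + \frac{1}{328}} = \frac{J + \frac{1}{43 + r}}{\frac{1}{328} + r}$)
$\left(I + P{\left(a,1968 \right)}\right) \left(-2105857 + 4318754\right) = \left(- \frac{1272011}{2} + \frac{328 \left(1 + 43 \cdot 1968 + 1968 \left(-1343\right)\right)}{43 + 328 \left(-1343\right)^{2} + 14105 \left(-1343\right)}\right) \left(-2105857 + 4318754\right) = \left(- \frac{1272011}{2} + \frac{328 \left(1 + 84624 - 2643024\right)}{43 + 328 \cdot 1803649 - 18943015}\right) 2212897 = \left(- \frac{1272011}{2} + 328 \frac{1}{43 + 591596872 - 18943015} \left(-2558399\right)\right) 2212897 = \left(- \frac{1272011}{2} + 328 \cdot \frac{1}{572653900} \left(-2558399\right)\right) 2212897 = \left(- \frac{1272011}{2} - \frac{209788718}{143163475}\right) 2212897 = \left(- \frac{182105934575661}{286326950}\right) 2212897 = - \frac{402981676304676499917}{286326950}$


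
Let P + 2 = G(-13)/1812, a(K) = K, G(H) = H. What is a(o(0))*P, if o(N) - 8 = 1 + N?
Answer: -10911/604 ≈ -18.065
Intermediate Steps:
o(N) = 9 + N (o(N) = 8 + (1 + N) = 9 + N)
P = -3637/1812 (P = -2 - 13/1812 = -3637/1812 ≈ -2.0072)
a(o(0))*P = (9 + 0)*(-3637/1812) = 9*(-3637/1812) = -10911/604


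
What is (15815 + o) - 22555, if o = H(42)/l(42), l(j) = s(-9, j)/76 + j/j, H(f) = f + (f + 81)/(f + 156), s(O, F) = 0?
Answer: -442027/66 ≈ -6697.4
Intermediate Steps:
H(f) = f + (81 + f)/(156 + f)
l(j) = 1 (l(j) = 0/76 + j/j = 0*(1/76) + 1 = 0 + 1 = 1)
o = 2813/66 (o = ((81 + 42² + 157*42)/(156 + 42))/1 = ((81 + 1764 + 6594)/198)*1 = ((1/198)*8439)*1 = (2813/66)*1 = 2813/66 ≈ 42.621)
(15815 + o) - 22555 = (15815 + 2813/66) - 22555 = 1046603/66 - 22555 = -442027/66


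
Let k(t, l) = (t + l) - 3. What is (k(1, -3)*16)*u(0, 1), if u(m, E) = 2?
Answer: -160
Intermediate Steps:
k(t, l) = -3 + l + t (k(t, l) = (l + t) - 3 = -3 + l + t)
(k(1, -3)*16)*u(0, 1) = ((-3 - 3 + 1)*16)*2 = -5*16*2 = -80*2 = -160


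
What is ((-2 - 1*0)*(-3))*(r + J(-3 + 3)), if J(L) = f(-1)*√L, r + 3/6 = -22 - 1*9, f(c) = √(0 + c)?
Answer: -189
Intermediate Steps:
f(c) = √c
r = -63/2 (r = -½ + (-22 - 1*9) = -½ + (-22 - 9) = -½ - 31 = -63/2 ≈ -31.500)
J(L) = I*√L (J(L) = √(-1)*√L = I*√L)
((-2 - 1*0)*(-3))*(r + J(-3 + 3)) = ((-2 - 1*0)*(-3))*(-63/2 + I*√(-3 + 3)) = ((-2 + 0)*(-3))*(-63/2 + I*√0) = (-2*(-3))*(-63/2 + I*0) = 6*(-63/2 + 0) = 6*(-63/2) = -189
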